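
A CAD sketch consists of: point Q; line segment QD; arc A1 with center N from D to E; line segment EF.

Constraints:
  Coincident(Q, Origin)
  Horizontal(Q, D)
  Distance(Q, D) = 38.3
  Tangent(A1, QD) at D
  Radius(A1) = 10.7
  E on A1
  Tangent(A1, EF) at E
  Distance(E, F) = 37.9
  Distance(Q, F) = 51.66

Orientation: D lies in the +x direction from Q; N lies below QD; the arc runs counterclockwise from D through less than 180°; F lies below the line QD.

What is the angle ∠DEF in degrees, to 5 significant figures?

139.18°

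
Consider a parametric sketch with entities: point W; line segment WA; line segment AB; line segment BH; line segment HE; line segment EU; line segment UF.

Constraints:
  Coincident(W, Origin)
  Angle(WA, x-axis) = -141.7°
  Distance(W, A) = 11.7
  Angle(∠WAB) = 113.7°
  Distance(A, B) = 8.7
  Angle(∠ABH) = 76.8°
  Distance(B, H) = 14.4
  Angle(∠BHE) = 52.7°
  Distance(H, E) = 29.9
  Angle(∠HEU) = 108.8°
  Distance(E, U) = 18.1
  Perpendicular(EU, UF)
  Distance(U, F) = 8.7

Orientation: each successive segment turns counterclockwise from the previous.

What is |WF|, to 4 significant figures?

31.62

W is at the origin; WA runs at -141.7° with length 11.7, so A = (-9.182, -7.251). ∠WAB = 113.7° gives AB at -75.40° from the x-axis; with |AB| = 8.7, B = (-6.989, -15.67). ∠ABH = 76.8° gives BH at 27.80° from the x-axis; with |BH| = 14.4, H = (5.749, -8.955). ∠BHE = 52.7° gives HE at 155.1° from the x-axis; with |HE| = 29.9, E = (-21.37, 3.634). ∠HEU = 108.8° gives EU at -133.7° from the x-axis; with |EU| = 18.1, U = (-33.88, -9.451). EU is perpendicular to UF, so UF runs at -43.70°; with |UF| = 8.7, F = (-27.59, -15.46). Then |WF| = |F − W| = 31.62.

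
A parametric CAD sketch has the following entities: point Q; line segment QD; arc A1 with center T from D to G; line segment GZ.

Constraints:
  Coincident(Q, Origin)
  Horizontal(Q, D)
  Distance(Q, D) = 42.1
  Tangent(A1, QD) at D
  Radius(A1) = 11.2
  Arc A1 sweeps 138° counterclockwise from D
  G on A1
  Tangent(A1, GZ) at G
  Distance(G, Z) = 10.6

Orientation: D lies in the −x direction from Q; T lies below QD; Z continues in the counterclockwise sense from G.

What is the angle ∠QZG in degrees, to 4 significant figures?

105.5°

On A1, D sits at bearing 90° from T; a 138° counterclockwise sweep puts G at bearing 228°, so G = T + 11.2·(cos 228°, sin 228°) = (-49.59, -19.52). Since A1 is tangent to GZ there, TG ⟂ GZ, so GZ runs along (−sin 228°, cos 228°); with |GZ| = 10.6, Z = (-41.72, -26.62). Then cos ∠QZG = ZQ·ZG / (|ZQ||ZG|), giving 105.5°.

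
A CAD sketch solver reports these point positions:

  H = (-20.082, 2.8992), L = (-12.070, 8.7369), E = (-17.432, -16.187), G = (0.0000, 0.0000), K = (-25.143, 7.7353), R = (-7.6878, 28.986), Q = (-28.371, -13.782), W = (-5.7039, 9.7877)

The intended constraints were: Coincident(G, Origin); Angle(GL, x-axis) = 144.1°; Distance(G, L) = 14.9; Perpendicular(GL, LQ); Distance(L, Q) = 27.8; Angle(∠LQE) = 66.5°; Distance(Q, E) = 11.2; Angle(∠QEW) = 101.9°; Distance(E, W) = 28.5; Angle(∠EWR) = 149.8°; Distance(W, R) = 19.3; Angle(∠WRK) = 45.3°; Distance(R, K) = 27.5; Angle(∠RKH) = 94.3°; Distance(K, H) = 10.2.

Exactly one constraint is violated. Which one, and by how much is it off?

Distance(K, H) = 10.2 — off by 3.20.

G = (0.00, 0.00) ✓; GL at 144.1° ✓; |GL| = 14.90 ✓; ∠(GL, LQ) = 90.00° ✓; |LQ| = 27.80 ✓; ∠LQE = 66.50° ✓; |QE| = 11.20 ✓; ∠QEW = 101.9° ✓; |EW| = 28.50 ✓; ∠EWR = 149.8° ✓; |WR| = 19.30 ✓; ∠WRK = 45.30° ✓; |RK| = 27.50 ✓; ∠RKH = 94.30° ✓; |KH| = 7.000 ✗.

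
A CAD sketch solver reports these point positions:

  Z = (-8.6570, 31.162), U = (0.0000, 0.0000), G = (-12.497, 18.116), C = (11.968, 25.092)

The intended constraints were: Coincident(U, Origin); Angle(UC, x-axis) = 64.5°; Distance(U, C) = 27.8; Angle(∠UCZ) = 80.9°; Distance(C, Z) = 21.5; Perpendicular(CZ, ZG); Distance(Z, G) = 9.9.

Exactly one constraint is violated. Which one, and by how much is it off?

Distance(Z, G) = 9.9 — off by 3.70.

U = (0.00, 0.00) ✓; UC at 64.50° ✓; |UC| = 27.80 ✓; ∠UCZ = 80.90° ✓; |CZ| = 21.50 ✓; ∠(CZ, ZG) = 90.00° ✓; |ZG| = 13.60 ✗.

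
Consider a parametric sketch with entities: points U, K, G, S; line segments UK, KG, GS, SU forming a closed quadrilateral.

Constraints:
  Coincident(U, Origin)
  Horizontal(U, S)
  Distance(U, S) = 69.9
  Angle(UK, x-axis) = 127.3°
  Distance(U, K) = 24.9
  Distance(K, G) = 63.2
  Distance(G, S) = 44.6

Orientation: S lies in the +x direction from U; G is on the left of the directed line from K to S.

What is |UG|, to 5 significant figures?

58.988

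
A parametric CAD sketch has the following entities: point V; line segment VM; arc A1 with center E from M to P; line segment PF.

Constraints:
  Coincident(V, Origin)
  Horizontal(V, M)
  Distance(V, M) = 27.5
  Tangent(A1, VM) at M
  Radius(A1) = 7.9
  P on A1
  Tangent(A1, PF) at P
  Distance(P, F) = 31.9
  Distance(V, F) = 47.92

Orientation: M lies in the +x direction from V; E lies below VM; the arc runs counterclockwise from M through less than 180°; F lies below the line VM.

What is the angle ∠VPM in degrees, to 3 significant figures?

105°

V is at the origin; V and M share the same y with |VM| = 27.5 and M on the +x side, so M = (27.5, 0.00). Since A1 is tangent to VM there, EM ⟂ VM, so E = M + (0, -7.9) = (27.5, -7.90). Since EP ⟂ PF (tangency), |EF| = √(7.9² + 31.9²) = 32.9 regardless of where P sits on A1. So F lies on both circle(V, 47.92) and circle(E, 32.9); the below-VM intersection is F = (25.3, -40.7). P is the foot of the tangent from F: P = (19.7, -9.28).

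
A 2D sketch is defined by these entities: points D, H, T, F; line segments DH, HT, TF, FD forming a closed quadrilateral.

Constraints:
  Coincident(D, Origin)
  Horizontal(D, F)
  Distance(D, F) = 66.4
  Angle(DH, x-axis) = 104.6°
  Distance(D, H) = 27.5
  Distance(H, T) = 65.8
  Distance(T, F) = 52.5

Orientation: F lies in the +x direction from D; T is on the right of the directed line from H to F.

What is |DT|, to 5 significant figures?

39.622

D is at the origin; D and F share the same y with |DF| = 66.4 and F in +x, so F = (66.4, 0). DH runs at 104.6° with |DH| = 27.5, so H = (-6.9319, 26.612). T is determined by |HT| = 65.8 and |TF| = 52.5 together: it lies at the intersection of circle(H, 65.8) and circle(F, 52.5). With |HF| = 78.011, the foot of the radical line on HF is 49.090 from H and the perpendicular offset is √(65.8² − 49.090²) = 43.816. Taking the right-of-HF solution: T = (24.267, -31.321).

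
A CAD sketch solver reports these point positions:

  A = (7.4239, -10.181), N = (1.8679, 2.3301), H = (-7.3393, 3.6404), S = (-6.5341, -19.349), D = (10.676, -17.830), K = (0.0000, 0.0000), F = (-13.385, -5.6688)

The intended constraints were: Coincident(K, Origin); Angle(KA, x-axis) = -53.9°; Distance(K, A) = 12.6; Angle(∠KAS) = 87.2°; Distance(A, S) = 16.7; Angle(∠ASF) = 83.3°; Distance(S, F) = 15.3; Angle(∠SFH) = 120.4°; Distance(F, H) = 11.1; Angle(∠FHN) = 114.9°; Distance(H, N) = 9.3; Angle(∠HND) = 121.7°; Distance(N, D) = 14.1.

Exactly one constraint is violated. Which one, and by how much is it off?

Distance(N, D) = 14.1 — off by 7.90.

K = (0.00, 0.00) ✓; KA at -53.90° ✓; |KA| = 12.60 ✓; ∠KAS = 87.20° ✓; |AS| = 16.70 ✓; ∠ASF = 83.30° ✓; |SF| = 15.30 ✓; ∠SFH = 120.4° ✓; |FH| = 11.10 ✓; ∠FHN = 114.9° ✓; |HN| = 9.300 ✓; ∠HND = 121.7° ✓; |ND| = 22.00 ✗.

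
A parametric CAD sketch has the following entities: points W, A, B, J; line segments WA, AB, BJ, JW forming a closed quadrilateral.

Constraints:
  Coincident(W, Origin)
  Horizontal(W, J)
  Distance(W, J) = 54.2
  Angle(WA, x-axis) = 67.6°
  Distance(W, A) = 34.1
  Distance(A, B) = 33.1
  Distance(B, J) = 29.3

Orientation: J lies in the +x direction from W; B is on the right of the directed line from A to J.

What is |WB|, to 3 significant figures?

24.9

Checks: |AB| = 33.10 ✓; |BJ| = 29.30 ✓.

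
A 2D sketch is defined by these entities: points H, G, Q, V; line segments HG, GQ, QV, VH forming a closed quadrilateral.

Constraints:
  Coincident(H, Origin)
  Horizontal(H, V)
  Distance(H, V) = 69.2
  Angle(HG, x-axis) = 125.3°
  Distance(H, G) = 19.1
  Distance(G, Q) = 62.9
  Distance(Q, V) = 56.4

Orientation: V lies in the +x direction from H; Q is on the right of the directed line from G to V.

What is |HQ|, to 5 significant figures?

43.800

Checks: |GQ| = 62.90 ✓; |QV| = 56.40 ✓.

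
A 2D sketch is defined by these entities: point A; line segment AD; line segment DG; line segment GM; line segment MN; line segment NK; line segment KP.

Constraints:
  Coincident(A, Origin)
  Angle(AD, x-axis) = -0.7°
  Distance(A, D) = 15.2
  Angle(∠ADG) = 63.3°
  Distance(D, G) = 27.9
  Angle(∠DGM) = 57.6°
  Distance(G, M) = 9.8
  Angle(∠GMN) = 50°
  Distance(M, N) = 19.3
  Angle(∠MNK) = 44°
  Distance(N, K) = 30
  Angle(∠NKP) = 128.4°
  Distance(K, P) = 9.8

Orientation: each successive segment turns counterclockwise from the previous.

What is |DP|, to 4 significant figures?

46.98

A is at the origin; AD runs at -0.7° with length 15.2, so D = (15.20, -0.1857). ∠ADG = 63.3° gives DG at 116.0° from the x-axis; with |DG| = 27.9, G = (2.968, 24.89). ∠DGM = 57.6° gives GM at -121.6° from the x-axis; with |GM| = 9.8, M = (-2.167, 16.54). ∠GMN = 50.0° gives MN at 8.400° from the x-axis; with |MN| = 19.3, N = (16.93, 19.36). ∠MNK = 44.0° gives NK at 144.4° from the x-axis; with |NK| = 30.0, K = (-7.467, 36.83). ∠NKP = 128.4° gives KP at -164.0° from the x-axis; with |KP| = 9.8, P = (-16.89, 34.13). Then |DP| = |P − D| = 46.98.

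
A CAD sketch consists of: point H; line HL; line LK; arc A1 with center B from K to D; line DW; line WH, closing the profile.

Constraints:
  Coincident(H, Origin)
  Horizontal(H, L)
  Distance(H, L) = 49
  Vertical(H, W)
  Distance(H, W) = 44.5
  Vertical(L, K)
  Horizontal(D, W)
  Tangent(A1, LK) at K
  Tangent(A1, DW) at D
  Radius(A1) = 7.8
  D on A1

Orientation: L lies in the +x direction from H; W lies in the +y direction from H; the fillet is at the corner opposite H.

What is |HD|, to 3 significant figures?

60.6

The virtual corner opposite H is at (49.0, 44.5). Since A1 is tangent to LK there, BK ⟂ LK and since A1 is tangent to DW there, BD ⟂ DW, with radius 7.8, so the center B sits 7.8 in from both sides at B = (41.2, 36.7). That places the tangent points at K = (49.0, 36.7) on LK and D = (41.2, 44.5) on DW. Then |HD| = |D − H| = 60.6.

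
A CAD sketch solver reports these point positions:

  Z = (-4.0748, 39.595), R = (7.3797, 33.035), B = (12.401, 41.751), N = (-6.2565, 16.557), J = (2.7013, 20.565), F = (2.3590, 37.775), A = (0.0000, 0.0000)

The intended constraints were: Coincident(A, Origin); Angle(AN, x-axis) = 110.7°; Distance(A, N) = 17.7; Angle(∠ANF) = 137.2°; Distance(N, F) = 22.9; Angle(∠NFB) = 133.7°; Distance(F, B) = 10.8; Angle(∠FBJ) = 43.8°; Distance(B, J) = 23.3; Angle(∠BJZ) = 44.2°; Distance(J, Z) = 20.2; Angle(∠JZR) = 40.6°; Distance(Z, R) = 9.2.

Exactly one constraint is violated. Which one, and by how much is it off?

Distance(Z, R) = 9.2 — off by 4.00.

A = (0.00, 0.00) ✓; AN at 110.7° ✓; |AN| = 17.70 ✓; ∠ANF = 137.2° ✓; |NF| = 22.90 ✓; ∠NFB = 133.7° ✓; |FB| = 10.80 ✓; ∠FBJ = 43.80° ✓; |BJ| = 23.30 ✓; ∠BJZ = 44.20° ✓; |JZ| = 20.20 ✓; ∠JZR = 40.60° ✓; |ZR| = 13.20 ✗.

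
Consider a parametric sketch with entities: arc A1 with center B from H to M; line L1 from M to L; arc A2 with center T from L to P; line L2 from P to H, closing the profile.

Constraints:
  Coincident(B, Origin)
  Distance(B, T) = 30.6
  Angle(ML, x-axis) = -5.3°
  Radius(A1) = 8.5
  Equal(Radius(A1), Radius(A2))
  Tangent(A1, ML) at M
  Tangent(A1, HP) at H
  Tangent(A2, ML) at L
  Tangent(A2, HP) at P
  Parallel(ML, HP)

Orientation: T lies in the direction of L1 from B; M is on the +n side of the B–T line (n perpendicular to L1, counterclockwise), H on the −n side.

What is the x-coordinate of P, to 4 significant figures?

29.68

The slot axis is L1's direction at -5.3°, so u = (cos -5.3°, sin -5.3°) = (0.9957, -0.09237) and n = (−sin -5.3°, cos -5.3°) = (0.09237, 0.9957). B is at the origin and T lies 30.6 along u from B, so T = 30.6·u = (30.47, -2.827). Tangency of A1 to both parallel lines with radius 8.5 puts M and H at B ± 8.5·n: M = (0.7851, 8.464), H = (-0.7851, -8.464). Equal radii place L and P the same way about T: L = T + 8.5·n = (31.25, 5.637), P = T − 8.5·n = (29.68, -11.29). So P.x = 29.68.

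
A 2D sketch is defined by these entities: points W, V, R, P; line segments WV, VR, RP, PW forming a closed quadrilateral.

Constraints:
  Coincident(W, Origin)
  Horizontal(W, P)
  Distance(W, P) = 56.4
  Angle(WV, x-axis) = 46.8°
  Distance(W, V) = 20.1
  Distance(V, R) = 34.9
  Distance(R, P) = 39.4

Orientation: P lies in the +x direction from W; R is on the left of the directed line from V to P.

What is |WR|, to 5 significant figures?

54.862

W is at the origin; W and P share the same y with |WP| = 56.4 and P in +x, so P = (56.4, 0). WV runs at 46.8° with |WV| = 20.1, so V = (13.759, 14.652). R is determined by |VR| = 34.9 and |RP| = 39.4 together: it lies at the intersection of circle(V, 34.9) and circle(P, 39.4). With |VP| = 45.088, the foot of the radical line on VP is 18.836 from V and the perpendicular offset is √(34.9² − 18.836²) = 29.380. Taking the left-of-VP solution: R = (41.121, 36.317).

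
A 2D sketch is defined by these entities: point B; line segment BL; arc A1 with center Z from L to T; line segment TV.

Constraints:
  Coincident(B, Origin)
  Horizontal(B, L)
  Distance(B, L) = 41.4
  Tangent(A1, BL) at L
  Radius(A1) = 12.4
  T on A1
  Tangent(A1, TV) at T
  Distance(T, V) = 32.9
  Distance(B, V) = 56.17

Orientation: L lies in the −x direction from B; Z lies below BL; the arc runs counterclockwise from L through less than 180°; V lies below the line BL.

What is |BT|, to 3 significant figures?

55.1

Checks: ∠(ZL, LB) = 90.00° ✓; |ZT| = 12.40 ✓; ∠(ZT, TV) = 90.00° ✓; |TV| = 32.90 ✓; |BV| = 56.17 ✓.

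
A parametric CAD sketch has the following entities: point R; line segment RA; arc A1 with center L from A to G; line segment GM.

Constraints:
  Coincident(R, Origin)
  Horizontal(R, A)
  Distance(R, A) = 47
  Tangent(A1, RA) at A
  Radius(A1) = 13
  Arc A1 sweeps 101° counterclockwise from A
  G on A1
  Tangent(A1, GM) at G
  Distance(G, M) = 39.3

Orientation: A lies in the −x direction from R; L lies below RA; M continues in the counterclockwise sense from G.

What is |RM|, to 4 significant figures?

75.19

R is at the origin; R and A share the same y with |RA| = 47.0 and A on the −x side, so A = (-47.00, 0.000). A1 meets RA tangentially, so LA is at right angles to RA, so L = A + (0, -13) = (-47.00, -13.00). On A1, A sits at bearing 90° from L; a 101° counterclockwise sweep puts G at bearing 191°, so G = L + 13.0·(cos 191°, sin 191°) = (-59.76, -15.48). A1 meets GM tangentially, so LG is at right angles to GM, so GM runs along (−sin 191°, cos 191°); with |GM| = 39.3, M = (-52.26, -54.06). Then |RM| = |M − R| = 75.19.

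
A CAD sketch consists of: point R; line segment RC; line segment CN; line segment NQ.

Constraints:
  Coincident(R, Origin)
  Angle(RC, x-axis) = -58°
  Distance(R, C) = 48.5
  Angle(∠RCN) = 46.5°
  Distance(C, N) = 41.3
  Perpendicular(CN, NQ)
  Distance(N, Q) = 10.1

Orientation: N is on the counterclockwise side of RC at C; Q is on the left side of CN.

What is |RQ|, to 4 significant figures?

26.30

R is at the origin; RC runs at -58.0° with length 48.5, so C = 48.5·(cos -58.0°, sin -58.0°) = (25.70, -41.13). ∠RCN = 46.5°, so CN runs at -58.0° + (180° − 46.5°) = 75.50° from the x-axis; with |CN| = 41.3, N = C + 41.3·(cos 75.50°, sin 75.50°) = (36.04, -1.146). The perpendicularity gives NQ at right angles to CN; with |NQ| = 10.1 on the left of CN, Q = N + 10.1·(-0.9681, 0.2504) = (26.26, 1.383). Then |RQ| = |Q − R| = 26.30.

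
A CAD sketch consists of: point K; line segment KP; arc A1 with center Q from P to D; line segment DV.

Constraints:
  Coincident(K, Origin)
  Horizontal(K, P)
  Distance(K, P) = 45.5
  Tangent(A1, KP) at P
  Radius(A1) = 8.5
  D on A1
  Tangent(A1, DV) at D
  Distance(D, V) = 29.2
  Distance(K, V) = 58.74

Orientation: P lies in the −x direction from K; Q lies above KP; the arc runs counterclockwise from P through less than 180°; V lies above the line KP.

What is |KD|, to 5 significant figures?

38.680

K is at the origin; KP is horizontal with |KP| = 45.5 and P on the −x side, so P = (-45.500, 0.0000). A1 meets KP tangentially, so QP is at right angles to KP, so Q = P + (0, 8.5) = (-45.500, 8.5000). Since QD ⟂ DV (tangency), |QV| = √(8.5² + 29.2²) = 30.412 regardless of where D sits on A1. So V lies on both circle(K, 58.74) and circle(Q, 30.412); the above-KP intersection is V = (-44.034, 38.877). D is the foot of the tangent from V: D = (-37.234, 10.480).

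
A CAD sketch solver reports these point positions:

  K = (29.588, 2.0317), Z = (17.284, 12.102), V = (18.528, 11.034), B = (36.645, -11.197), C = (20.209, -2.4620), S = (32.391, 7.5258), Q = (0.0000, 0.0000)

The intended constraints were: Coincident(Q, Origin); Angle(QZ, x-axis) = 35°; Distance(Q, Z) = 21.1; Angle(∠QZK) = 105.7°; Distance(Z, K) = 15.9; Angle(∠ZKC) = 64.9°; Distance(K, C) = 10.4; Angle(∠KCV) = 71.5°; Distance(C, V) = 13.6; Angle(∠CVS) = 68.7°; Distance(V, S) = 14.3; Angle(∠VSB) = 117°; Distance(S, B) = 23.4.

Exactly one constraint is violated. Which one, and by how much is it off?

Distance(S, B) = 23.4 — off by 4.20.

Q = (0.00, 0.00) ✓; QZ at 35.00° ✓; |QZ| = 21.10 ✓; ∠QZK = 105.7° ✓; |ZK| = 15.90 ✓; ∠ZKC = 64.90° ✓; |KC| = 10.40 ✓; ∠KCV = 71.50° ✓; |CV| = 13.60 ✓; ∠CVS = 68.70° ✓; |VS| = 14.30 ✓; ∠VSB = 117.0° ✓; |SB| = 19.20 ✗.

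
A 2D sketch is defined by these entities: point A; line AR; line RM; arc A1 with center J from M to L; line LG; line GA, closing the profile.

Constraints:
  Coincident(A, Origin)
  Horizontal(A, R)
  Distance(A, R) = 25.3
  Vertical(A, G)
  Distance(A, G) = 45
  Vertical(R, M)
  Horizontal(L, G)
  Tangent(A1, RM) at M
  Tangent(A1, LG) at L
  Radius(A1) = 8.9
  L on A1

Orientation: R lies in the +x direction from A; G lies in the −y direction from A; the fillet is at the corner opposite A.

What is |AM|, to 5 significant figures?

44.083

A is at the origin; A and R share the same y with |AR| = 25.3 and R on the +x side, so R = (25.300, 0.0000). AG is vertical with |AG| = 45.0 and G on the −y side, so G = (0.0000, -45.000). The virtual corner opposite A is at (25.300, -45.000). Tangency of A1 to RM means the radius JM is perpendicular to RM and since A1 is tangent to LG there, JL ⟂ LG, with radius 8.9, so the center J sits 8.9 in from both sides at J = (16.400, -36.100). That places the tangent points at M = (25.300, -36.100) on RM and L = (16.400, -45.000) on LG. Then |AM| = |M − A| = 44.083.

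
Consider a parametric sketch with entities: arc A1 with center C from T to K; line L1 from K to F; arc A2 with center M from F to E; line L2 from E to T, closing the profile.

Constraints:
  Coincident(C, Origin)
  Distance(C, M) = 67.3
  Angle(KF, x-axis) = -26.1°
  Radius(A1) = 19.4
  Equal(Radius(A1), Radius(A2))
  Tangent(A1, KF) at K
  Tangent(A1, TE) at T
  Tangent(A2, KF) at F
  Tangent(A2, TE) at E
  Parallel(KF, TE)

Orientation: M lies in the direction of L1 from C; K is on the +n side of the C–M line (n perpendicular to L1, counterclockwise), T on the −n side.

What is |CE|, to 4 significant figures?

70.04

The slot axis is L1's direction at -26.1°, so u = (cos -26.1°, sin -26.1°) = (0.8980, -0.4399) and n = (−sin -26.1°, cos -26.1°) = (0.4399, 0.8980). C is at the origin and M lies 67.3 along u from C, so M = 67.3·u = (60.44, -29.61). Tangency of A1 to both parallel lines with radius 19.4 puts K and T at C ± 19.4·n: K = (8.535, 17.42), T = (-8.535, -17.42). Equal radii place F and E the same way about M: F = M + 19.4·n = (68.97, -12.19), E = M − 19.4·n = (51.90, -47.03). Then |CE| = |E − C| = 70.04.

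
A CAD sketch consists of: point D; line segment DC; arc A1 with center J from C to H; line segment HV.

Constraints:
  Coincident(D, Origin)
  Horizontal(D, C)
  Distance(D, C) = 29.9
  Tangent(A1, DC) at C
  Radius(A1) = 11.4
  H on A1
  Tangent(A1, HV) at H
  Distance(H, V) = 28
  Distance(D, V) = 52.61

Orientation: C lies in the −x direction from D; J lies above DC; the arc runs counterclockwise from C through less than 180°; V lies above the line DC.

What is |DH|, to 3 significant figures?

25.7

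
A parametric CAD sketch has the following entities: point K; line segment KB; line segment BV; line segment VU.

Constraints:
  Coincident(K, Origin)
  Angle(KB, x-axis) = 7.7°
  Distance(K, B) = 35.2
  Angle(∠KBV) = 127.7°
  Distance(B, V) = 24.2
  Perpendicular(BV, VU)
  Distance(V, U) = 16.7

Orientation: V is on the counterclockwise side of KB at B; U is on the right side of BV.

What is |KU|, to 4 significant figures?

63.84

∠KBV = 127.7°, so BV runs at 7.7° + (180° − 127.7°) = 60.00° from the x-axis; with |BV| = 24.2, V = B + 24.2·(cos 60.00°, sin 60.00°) = (46.98, 25.67). BV ⟂ VU; with |VU| = 16.7 on the right of BV, U = V + 16.7·(0.8660, -0.5000) = (61.45, 17.32). Then |KU| = |U − K| = 63.84.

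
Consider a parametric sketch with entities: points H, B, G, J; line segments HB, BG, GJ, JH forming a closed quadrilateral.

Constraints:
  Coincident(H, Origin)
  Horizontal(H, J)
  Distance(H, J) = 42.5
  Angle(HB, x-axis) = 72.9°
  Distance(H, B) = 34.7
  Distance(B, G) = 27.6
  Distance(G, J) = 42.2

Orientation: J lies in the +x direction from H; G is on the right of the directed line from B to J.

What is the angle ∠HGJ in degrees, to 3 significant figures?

87.5°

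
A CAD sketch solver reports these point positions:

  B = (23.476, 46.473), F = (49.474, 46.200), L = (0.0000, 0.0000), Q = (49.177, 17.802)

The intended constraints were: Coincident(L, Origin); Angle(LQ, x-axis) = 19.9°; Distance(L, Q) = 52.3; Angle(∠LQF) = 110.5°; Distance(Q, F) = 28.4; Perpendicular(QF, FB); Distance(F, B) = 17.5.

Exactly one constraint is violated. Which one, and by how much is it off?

Distance(F, B) = 17.5 — off by 8.50.

L = (0.00, 0.00) ✓; LQ at 19.90° ✓; |LQ| = 52.30 ✓; ∠LQF = 110.5° ✓; |QF| = 28.40 ✓; ∠(QF, FB) = 90.00° ✓; |FB| = 26.00 ✗.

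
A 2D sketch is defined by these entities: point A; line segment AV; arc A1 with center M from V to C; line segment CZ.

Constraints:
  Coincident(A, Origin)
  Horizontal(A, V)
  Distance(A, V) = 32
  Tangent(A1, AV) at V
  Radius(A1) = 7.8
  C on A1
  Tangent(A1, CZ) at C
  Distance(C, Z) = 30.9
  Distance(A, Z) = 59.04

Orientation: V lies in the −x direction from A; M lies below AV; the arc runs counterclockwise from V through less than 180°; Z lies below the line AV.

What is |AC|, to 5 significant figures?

40.038

A is at the origin; AV is horizontal with |AV| = 32.0 and V on the −x side, so V = (-32.000, 0.0000). Since A1 is tangent to AV there, MV ⟂ AV, so M = V + (0, -7.8) = (-32.000, -7.8000). Since MC ⟂ CZ (tangency), |MZ| = √(7.8² + 30.9²) = 31.869 regardless of where C sits on A1. So Z lies on both circle(A, 59.04) and circle(M, 31.869); the below-AV intersection is Z = (-46.759, -36.046). C is the foot of the tangent from Z: C = (-39.587, -5.9895).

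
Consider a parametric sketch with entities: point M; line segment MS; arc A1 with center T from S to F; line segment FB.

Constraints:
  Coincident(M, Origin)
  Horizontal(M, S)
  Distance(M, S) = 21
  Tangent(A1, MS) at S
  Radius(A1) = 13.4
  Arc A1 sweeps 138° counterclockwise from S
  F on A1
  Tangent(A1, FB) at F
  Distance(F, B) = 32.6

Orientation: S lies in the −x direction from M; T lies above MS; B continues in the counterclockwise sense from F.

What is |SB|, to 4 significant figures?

47.68

On A1, S sits at bearing -90° from T; a 138° counterclockwise sweep puts F at bearing 48°, so F = T + 13.4·(cos 48°, sin 48°) = (-12.03, 23.36). A1 meets FB tangentially, so TF is at right angles to FB, so FB runs along (−sin 48°, cos 48°); with |FB| = 32.6, B = (-36.26, 45.17). Then |SB| = |B − S| = 47.68.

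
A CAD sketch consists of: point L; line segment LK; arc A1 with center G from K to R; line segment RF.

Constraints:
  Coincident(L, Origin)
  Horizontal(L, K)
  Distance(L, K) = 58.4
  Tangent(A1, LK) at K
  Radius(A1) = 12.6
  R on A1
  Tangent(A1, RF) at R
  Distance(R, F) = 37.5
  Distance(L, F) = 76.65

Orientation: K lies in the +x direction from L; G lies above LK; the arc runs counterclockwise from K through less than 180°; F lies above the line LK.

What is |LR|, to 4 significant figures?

72.20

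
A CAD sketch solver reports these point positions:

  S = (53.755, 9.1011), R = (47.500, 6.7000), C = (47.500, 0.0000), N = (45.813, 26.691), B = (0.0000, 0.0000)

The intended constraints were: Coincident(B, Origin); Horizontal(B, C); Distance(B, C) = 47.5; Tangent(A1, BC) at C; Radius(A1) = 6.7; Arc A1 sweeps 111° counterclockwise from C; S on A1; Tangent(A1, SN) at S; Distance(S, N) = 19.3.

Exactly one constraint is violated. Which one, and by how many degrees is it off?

Tangent(A1, SN) at S — off by 3.30°.

B = (0.00, 0.00) ✓; B.y = 0.00, C.y = 0.00 ✓; |BC| = 47.50 ✓; ∠(RC, CB) = 90.00° ✓; |RC| = 6.700 ✓; bearing(R→S) − bearing(R→C) = 111.0° ✓; |RS| = 6.700 ✓; ∠(RS, SN) = 86.70° ✗; |SN| = 19.30 ✓.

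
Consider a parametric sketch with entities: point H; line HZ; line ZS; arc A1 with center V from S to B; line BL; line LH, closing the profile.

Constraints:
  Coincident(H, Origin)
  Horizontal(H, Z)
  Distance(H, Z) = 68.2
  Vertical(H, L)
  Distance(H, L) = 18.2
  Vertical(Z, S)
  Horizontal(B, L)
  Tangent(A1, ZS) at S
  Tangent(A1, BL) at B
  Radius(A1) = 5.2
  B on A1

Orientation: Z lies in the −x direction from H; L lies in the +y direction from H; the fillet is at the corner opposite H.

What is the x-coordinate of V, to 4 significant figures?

-63.00

H and L share the same x with |HL| = 18.2 and L on the +y side, so L = (0.000, 18.20). The virtual corner opposite H is at (-68.20, 18.20). The tangent condition forces VS to be normal to ZS and tangency of A1 to BL means the radius VB is perpendicular to BL, with radius 5.2, so the center V sits 5.2 in from both sides at V = (-63.00, 13.00). So V.x = -63.00.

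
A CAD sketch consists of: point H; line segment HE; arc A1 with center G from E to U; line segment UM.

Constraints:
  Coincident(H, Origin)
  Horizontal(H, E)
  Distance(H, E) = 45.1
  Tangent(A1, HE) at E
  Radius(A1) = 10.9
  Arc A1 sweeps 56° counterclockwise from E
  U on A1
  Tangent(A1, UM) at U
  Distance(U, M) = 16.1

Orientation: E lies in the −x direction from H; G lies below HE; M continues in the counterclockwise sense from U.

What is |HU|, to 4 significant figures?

54.35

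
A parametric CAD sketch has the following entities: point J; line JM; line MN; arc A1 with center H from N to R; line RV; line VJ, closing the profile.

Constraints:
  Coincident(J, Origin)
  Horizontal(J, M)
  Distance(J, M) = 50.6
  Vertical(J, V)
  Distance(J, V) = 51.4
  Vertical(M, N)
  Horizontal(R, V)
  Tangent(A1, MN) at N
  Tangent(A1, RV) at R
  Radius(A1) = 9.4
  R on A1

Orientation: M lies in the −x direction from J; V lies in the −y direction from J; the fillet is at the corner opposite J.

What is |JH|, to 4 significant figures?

58.83

J is at the origin; J and M share the same y with |JM| = 50.6 and M on the −x side, so M = (-50.60, 0.000). JV is vertical with |JV| = 51.4 and V on the −y side, so V = (0.000, -51.40). The virtual corner opposite J is at (-50.60, -51.40). Since A1 is tangent to MN there, HN ⟂ MN and the tangent condition forces HR to be normal to RV, with radius 9.4, so the center H sits 9.4 in from both sides at H = (-41.20, -42.00). Then |JH| = |H − J| = 58.83.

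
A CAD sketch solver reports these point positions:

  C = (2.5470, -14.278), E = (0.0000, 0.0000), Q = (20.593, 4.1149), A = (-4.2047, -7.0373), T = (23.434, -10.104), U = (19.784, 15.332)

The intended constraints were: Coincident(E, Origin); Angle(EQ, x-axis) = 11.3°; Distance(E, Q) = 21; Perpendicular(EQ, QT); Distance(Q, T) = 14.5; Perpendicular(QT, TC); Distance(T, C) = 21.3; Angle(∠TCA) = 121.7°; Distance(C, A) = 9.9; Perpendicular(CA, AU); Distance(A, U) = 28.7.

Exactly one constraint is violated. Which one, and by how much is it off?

Distance(A, U) = 28.7 — off by 4.10.

E = (0.00, 0.00) ✓; EQ at 11.30° ✓; |EQ| = 21.00 ✓; ∠(EQ, QT) = 90.00° ✓; |QT| = 14.50 ✓; ∠(QT, TC) = 90.00° ✓; |TC| = 21.30 ✓; ∠TCA = 121.7° ✓; |CA| = 9.900 ✓; ∠(CA, AU) = 90.00° ✓; |AU| = 32.80 ✗.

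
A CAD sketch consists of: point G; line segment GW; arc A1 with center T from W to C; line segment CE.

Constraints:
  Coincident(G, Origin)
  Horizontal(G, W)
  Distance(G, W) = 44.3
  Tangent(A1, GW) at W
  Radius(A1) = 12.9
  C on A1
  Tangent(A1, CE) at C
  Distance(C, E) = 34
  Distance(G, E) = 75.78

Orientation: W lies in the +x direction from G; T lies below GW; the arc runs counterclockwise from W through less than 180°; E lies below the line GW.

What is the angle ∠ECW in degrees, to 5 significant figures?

111.20°

Checks: G = (0.00, 0.00) ✓; |TC| = 12.90 ✓; ∠(TC, CE) = 90.00° ✓; |CE| = 34.00 ✓; |GE| = 75.78 ✓.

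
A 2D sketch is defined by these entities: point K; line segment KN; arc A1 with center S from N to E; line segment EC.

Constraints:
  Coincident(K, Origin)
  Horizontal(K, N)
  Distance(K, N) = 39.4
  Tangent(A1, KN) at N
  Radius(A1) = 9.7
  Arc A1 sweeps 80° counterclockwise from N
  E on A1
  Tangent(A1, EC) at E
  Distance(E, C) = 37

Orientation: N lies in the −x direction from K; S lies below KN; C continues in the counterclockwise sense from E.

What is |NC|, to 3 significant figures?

47.2

K is at the origin; K and N share the same y with |KN| = 39.4 and N on the −x side, so N = (-39.4, 0.00). Since A1 is tangent to KN there, SN ⟂ KN, so S = N + (0, -9.7) = (-39.4, -9.70). On A1, N sits at bearing 90° from S; an 80° counterclockwise sweep puts E at bearing 170°, so E = S + 9.7·(cos 170°, sin 170°) = (-49.0, -8.02). A1 meets EC tangentially, so SE is at right angles to EC, so EC runs along (−sin 170°, cos 170°); with |EC| = 37.0, C = (-55.4, -44.5). Then |NC| = |C − N| = 47.2.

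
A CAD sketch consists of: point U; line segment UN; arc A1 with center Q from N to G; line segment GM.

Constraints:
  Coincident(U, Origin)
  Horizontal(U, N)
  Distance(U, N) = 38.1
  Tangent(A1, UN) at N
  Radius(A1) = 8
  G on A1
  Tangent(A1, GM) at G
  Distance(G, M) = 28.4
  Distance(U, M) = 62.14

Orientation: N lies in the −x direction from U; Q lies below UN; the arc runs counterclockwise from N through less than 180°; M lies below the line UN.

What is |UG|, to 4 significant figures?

46.34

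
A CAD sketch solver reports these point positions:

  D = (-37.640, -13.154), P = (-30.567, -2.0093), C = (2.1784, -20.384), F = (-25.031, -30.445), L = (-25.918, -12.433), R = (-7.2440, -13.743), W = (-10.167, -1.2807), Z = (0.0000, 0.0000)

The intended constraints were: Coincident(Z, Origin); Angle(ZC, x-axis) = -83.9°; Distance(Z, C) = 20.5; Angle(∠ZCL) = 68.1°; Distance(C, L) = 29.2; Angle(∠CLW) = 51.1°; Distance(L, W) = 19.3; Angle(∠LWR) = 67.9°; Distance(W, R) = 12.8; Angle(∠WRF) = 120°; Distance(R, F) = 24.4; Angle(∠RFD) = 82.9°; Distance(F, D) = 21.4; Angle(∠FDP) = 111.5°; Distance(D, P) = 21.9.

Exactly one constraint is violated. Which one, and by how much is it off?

Distance(D, P) = 21.9 — off by 8.70.

Z = (0.00, 0.00) ✓; ZC at -83.90° ✓; |ZC| = 20.50 ✓; ∠ZCL = 68.10° ✓; |CL| = 29.20 ✓; ∠CLW = 51.10° ✓; |LW| = 19.30 ✓; ∠LWR = 67.90° ✓; |WR| = 12.80 ✓; ∠WRF = 120.0° ✓; |RF| = 24.40 ✓; ∠RFD = 82.90° ✓; |FD| = 21.40 ✓; ∠FDP = 111.5° ✓; |DP| = 13.20 ✗.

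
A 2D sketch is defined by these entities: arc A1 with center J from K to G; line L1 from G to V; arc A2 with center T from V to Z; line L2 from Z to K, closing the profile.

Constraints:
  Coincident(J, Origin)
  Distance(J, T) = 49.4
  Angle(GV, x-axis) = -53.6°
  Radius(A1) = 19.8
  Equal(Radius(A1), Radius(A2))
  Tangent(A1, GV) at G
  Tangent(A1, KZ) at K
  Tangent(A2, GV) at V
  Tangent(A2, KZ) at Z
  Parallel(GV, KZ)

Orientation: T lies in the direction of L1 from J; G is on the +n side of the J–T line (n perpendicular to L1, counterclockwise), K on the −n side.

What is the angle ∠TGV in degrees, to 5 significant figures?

21.841°

The slot axis is L1's direction at -53.6°, so u = (cos -53.6°, sin -53.6°) = (0.59342, -0.80489) and n = (−sin -53.6°, cos -53.6°) = (0.80489, 0.59342). J is at the origin and T lies 49.4 along u from J, so T = 49.4·u = (29.315, -39.762). Tangency of A1 to both parallel lines with radius 19.8 puts G and K at J ± 19.8·n: G = (15.937, 11.750), K = (-15.937, -11.750). Equal radii place V and Z the same way about T: V = T + 19.8·n = (45.252, -28.012), Z = T − 19.8·n = (13.378, -51.511). Then cos ∠TGV = GT·GV / (|GT||GV|), giving 21.841°.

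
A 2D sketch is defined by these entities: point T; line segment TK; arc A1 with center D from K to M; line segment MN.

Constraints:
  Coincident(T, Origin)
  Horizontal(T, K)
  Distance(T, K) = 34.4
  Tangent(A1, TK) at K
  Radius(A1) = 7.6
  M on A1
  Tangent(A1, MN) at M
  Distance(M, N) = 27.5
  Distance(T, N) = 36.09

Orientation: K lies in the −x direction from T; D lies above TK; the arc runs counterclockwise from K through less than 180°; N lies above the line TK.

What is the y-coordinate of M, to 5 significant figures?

5.1261

Checks: |DM| = 7.600 ✓; ∠(DM, MN) = 90.00° ✓; |MN| = 27.50 ✓; |TN| = 36.09 ✓.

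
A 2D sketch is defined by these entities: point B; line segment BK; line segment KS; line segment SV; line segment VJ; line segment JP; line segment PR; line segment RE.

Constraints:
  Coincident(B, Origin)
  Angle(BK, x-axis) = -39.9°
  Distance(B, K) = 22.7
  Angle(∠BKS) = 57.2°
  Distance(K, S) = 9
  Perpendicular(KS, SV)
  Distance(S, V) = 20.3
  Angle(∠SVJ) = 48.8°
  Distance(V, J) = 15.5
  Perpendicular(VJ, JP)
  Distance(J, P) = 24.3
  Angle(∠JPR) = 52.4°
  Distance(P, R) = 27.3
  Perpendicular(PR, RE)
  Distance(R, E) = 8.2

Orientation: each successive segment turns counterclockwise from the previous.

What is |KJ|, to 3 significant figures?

10.4

B is at the origin; BK runs at -39.9° with length 22.7, so K = (17.4, -14.6). ∠BKS = 57.2° gives KS at 82.9° from the x-axis; with |KS| = 9.0, S = (18.5, -5.63). KS ⟂ SV, so SV runs at 173°; with |SV| = 20.3, V = (-1.62, -3.12). ∠SVJ = 48.8° gives VJ at -55.9° from the x-axis; with |VJ| = 15.5, J = (7.07, -16.0). Then |KJ| = |J − K| = 10.4.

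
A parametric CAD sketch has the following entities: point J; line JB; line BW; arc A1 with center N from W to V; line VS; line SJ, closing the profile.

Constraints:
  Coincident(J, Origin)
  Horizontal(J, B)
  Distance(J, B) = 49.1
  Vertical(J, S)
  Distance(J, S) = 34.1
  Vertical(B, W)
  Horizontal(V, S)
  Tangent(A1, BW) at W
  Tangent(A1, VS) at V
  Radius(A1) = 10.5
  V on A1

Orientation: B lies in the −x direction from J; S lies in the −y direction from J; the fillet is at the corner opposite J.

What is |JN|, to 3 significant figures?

45.2

J is at the origin; JB is horizontal with |JB| = 49.1 and B on the −x side, so B = (-49.1, 0.00). J and S share the same x with |JS| = 34.1 and S on the −y side, so S = (0.00, -34.1). The virtual corner opposite J is at (-49.1, -34.1). A1 meets BW tangentially, so NW is at right angles to BW and since A1 is tangent to VS there, NV ⟂ VS, with radius 10.5, so the center N sits 10.5 in from both sides at N = (-38.6, -23.6). Then |JN| = |N − J| = 45.2.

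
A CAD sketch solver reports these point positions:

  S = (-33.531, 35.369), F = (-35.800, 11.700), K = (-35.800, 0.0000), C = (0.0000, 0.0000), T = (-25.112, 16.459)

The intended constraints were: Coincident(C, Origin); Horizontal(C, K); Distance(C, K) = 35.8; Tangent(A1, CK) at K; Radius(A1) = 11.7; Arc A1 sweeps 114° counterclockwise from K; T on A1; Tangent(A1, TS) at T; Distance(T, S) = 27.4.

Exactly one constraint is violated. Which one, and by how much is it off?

Distance(T, S) = 27.4 — off by 6.70.

C = (0.00, 0.00) ✓; C.y = 0.00, K.y = 0.00 ✓; |CK| = 35.80 ✓; ∠(FK, KC) = 90.00° ✓; |FK| = 11.70 ✓; bearing(F→T) − bearing(F→K) = 114.0° ✓; |FT| = 11.70 ✓; ∠(FT, TS) = 90.00° ✓; |TS| = 20.70 ✗.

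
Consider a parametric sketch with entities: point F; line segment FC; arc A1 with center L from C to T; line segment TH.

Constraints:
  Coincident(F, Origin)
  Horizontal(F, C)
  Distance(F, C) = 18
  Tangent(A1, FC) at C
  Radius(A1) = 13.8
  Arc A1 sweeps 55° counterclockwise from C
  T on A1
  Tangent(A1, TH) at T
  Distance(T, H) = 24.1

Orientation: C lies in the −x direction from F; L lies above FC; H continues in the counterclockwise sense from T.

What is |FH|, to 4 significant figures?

26.60

F is at the origin; FC is horizontal with |FC| = 18.0 and C on the −x side, so C = (-18.00, 0.000). The tangent condition forces LC to be normal to FC, so L = C + (0, 13.8) = (-18.00, 13.80). On A1, C sits at bearing -90° from L; a 55° counterclockwise sweep puts T at bearing -35°, so T = L + 13.8·(cos -35°, sin -35°) = (-6.696, 5.885). A1 meets TH tangentially, so LT is at right angles to TH, so TH runs along (−sin -35°, cos -35°); with |TH| = 24.1, H = (7.127, 25.63). Then |FH| = |H − F| = 26.60.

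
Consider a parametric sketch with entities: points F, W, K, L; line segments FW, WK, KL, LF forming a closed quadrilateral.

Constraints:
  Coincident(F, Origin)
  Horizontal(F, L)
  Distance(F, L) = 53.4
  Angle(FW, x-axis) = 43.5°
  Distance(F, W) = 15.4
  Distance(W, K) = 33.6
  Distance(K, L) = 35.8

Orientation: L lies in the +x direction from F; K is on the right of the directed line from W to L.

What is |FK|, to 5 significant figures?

31.540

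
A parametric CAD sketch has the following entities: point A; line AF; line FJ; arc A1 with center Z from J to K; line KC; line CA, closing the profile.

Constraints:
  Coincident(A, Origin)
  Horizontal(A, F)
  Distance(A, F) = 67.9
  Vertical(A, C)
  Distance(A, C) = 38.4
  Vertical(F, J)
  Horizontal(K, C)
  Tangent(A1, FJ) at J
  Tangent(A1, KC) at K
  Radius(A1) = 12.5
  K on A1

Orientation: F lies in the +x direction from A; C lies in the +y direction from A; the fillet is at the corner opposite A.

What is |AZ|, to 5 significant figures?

61.155

A is at the origin; AF is horizontal with |AF| = 67.9 and F on the +x side, so F = (67.900, 0.0000). A and C share the same x with |AC| = 38.4 and C on the +y side, so C = (0.0000, 38.400). The virtual corner opposite A is at (67.900, 38.400). A1 meets FJ tangentially, so ZJ is at right angles to FJ and A1 meets KC tangentially, so ZK is at right angles to KC, with radius 12.5, so the center Z sits 12.5 in from both sides at Z = (55.400, 25.900). Then |AZ| = |Z − A| = 61.155.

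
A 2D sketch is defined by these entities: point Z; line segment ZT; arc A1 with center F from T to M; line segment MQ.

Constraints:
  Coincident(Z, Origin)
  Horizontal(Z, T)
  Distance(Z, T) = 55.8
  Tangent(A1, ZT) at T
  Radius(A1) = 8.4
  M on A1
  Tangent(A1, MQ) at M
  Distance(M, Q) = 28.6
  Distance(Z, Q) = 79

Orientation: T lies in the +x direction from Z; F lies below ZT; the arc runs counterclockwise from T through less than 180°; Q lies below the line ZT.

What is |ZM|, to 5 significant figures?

52.264

Z is at the origin; ZT is horizontal with |ZT| = 55.8 and T on the +x side, so T = (55.800, 0.0000). A1 meets ZT tangentially, so FT is at right angles to ZT, so F = T + (0, -8.4) = (55.800, -8.4000). Since FM ⟂ MQ (tangency), |FQ| = √(8.4² + 28.6²) = 29.808 regardless of where M sits on A1. So Q lies on both circle(Z, 79.0) and circle(F, 29.808); the below-ZT intersection is Q = (71.406, -33.796). M is the foot of the tangent from Q: M = (50.173, -14.636).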